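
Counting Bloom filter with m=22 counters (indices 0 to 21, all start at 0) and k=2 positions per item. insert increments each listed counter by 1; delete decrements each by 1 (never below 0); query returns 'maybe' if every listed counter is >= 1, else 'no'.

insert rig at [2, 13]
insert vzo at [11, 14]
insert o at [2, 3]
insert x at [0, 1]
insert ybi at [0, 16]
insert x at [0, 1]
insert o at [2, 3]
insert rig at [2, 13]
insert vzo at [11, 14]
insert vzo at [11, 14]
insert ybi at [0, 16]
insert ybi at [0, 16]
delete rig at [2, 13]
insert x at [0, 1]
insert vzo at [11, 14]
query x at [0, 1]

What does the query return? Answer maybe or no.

Step 1: insert rig at [2, 13] -> counters=[0,0,1,0,0,0,0,0,0,0,0,0,0,1,0,0,0,0,0,0,0,0]
Step 2: insert vzo at [11, 14] -> counters=[0,0,1,0,0,0,0,0,0,0,0,1,0,1,1,0,0,0,0,0,0,0]
Step 3: insert o at [2, 3] -> counters=[0,0,2,1,0,0,0,0,0,0,0,1,0,1,1,0,0,0,0,0,0,0]
Step 4: insert x at [0, 1] -> counters=[1,1,2,1,0,0,0,0,0,0,0,1,0,1,1,0,0,0,0,0,0,0]
Step 5: insert ybi at [0, 16] -> counters=[2,1,2,1,0,0,0,0,0,0,0,1,0,1,1,0,1,0,0,0,0,0]
Step 6: insert x at [0, 1] -> counters=[3,2,2,1,0,0,0,0,0,0,0,1,0,1,1,0,1,0,0,0,0,0]
Step 7: insert o at [2, 3] -> counters=[3,2,3,2,0,0,0,0,0,0,0,1,0,1,1,0,1,0,0,0,0,0]
Step 8: insert rig at [2, 13] -> counters=[3,2,4,2,0,0,0,0,0,0,0,1,0,2,1,0,1,0,0,0,0,0]
Step 9: insert vzo at [11, 14] -> counters=[3,2,4,2,0,0,0,0,0,0,0,2,0,2,2,0,1,0,0,0,0,0]
Step 10: insert vzo at [11, 14] -> counters=[3,2,4,2,0,0,0,0,0,0,0,3,0,2,3,0,1,0,0,0,0,0]
Step 11: insert ybi at [0, 16] -> counters=[4,2,4,2,0,0,0,0,0,0,0,3,0,2,3,0,2,0,0,0,0,0]
Step 12: insert ybi at [0, 16] -> counters=[5,2,4,2,0,0,0,0,0,0,0,3,0,2,3,0,3,0,0,0,0,0]
Step 13: delete rig at [2, 13] -> counters=[5,2,3,2,0,0,0,0,0,0,0,3,0,1,3,0,3,0,0,0,0,0]
Step 14: insert x at [0, 1] -> counters=[6,3,3,2,0,0,0,0,0,0,0,3,0,1,3,0,3,0,0,0,0,0]
Step 15: insert vzo at [11, 14] -> counters=[6,3,3,2,0,0,0,0,0,0,0,4,0,1,4,0,3,0,0,0,0,0]
Query x: check counters[0]=6 counters[1]=3 -> maybe

Answer: maybe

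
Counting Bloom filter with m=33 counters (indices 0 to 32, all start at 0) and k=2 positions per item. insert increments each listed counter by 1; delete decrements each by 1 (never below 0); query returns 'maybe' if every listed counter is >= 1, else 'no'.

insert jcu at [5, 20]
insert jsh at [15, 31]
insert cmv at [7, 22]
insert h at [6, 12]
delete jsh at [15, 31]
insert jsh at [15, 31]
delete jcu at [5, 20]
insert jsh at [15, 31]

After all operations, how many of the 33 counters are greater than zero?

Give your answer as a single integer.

Answer: 6

Derivation:
Step 1: insert jcu at [5, 20] -> counters=[0,0,0,0,0,1,0,0,0,0,0,0,0,0,0,0,0,0,0,0,1,0,0,0,0,0,0,0,0,0,0,0,0]
Step 2: insert jsh at [15, 31] -> counters=[0,0,0,0,0,1,0,0,0,0,0,0,0,0,0,1,0,0,0,0,1,0,0,0,0,0,0,0,0,0,0,1,0]
Step 3: insert cmv at [7, 22] -> counters=[0,0,0,0,0,1,0,1,0,0,0,0,0,0,0,1,0,0,0,0,1,0,1,0,0,0,0,0,0,0,0,1,0]
Step 4: insert h at [6, 12] -> counters=[0,0,0,0,0,1,1,1,0,0,0,0,1,0,0,1,0,0,0,0,1,0,1,0,0,0,0,0,0,0,0,1,0]
Step 5: delete jsh at [15, 31] -> counters=[0,0,0,0,0,1,1,1,0,0,0,0,1,0,0,0,0,0,0,0,1,0,1,0,0,0,0,0,0,0,0,0,0]
Step 6: insert jsh at [15, 31] -> counters=[0,0,0,0,0,1,1,1,0,0,0,0,1,0,0,1,0,0,0,0,1,0,1,0,0,0,0,0,0,0,0,1,0]
Step 7: delete jcu at [5, 20] -> counters=[0,0,0,0,0,0,1,1,0,0,0,0,1,0,0,1,0,0,0,0,0,0,1,0,0,0,0,0,0,0,0,1,0]
Step 8: insert jsh at [15, 31] -> counters=[0,0,0,0,0,0,1,1,0,0,0,0,1,0,0,2,0,0,0,0,0,0,1,0,0,0,0,0,0,0,0,2,0]
Final counters=[0,0,0,0,0,0,1,1,0,0,0,0,1,0,0,2,0,0,0,0,0,0,1,0,0,0,0,0,0,0,0,2,0] -> 6 nonzero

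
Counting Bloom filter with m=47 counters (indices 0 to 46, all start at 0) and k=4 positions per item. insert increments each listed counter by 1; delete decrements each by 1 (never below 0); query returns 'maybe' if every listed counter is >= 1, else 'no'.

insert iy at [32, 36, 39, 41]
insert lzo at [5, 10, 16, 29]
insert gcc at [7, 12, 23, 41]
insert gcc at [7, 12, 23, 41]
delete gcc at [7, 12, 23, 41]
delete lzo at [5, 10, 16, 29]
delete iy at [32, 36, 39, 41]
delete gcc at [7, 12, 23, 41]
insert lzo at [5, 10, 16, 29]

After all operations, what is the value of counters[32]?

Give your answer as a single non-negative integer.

Answer: 0

Derivation:
Step 1: insert iy at [32, 36, 39, 41] -> counters=[0,0,0,0,0,0,0,0,0,0,0,0,0,0,0,0,0,0,0,0,0,0,0,0,0,0,0,0,0,0,0,0,1,0,0,0,1,0,0,1,0,1,0,0,0,0,0]
Step 2: insert lzo at [5, 10, 16, 29] -> counters=[0,0,0,0,0,1,0,0,0,0,1,0,0,0,0,0,1,0,0,0,0,0,0,0,0,0,0,0,0,1,0,0,1,0,0,0,1,0,0,1,0,1,0,0,0,0,0]
Step 3: insert gcc at [7, 12, 23, 41] -> counters=[0,0,0,0,0,1,0,1,0,0,1,0,1,0,0,0,1,0,0,0,0,0,0,1,0,0,0,0,0,1,0,0,1,0,0,0,1,0,0,1,0,2,0,0,0,0,0]
Step 4: insert gcc at [7, 12, 23, 41] -> counters=[0,0,0,0,0,1,0,2,0,0,1,0,2,0,0,0,1,0,0,0,0,0,0,2,0,0,0,0,0,1,0,0,1,0,0,0,1,0,0,1,0,3,0,0,0,0,0]
Step 5: delete gcc at [7, 12, 23, 41] -> counters=[0,0,0,0,0,1,0,1,0,0,1,0,1,0,0,0,1,0,0,0,0,0,0,1,0,0,0,0,0,1,0,0,1,0,0,0,1,0,0,1,0,2,0,0,0,0,0]
Step 6: delete lzo at [5, 10, 16, 29] -> counters=[0,0,0,0,0,0,0,1,0,0,0,0,1,0,0,0,0,0,0,0,0,0,0,1,0,0,0,0,0,0,0,0,1,0,0,0,1,0,0,1,0,2,0,0,0,0,0]
Step 7: delete iy at [32, 36, 39, 41] -> counters=[0,0,0,0,0,0,0,1,0,0,0,0,1,0,0,0,0,0,0,0,0,0,0,1,0,0,0,0,0,0,0,0,0,0,0,0,0,0,0,0,0,1,0,0,0,0,0]
Step 8: delete gcc at [7, 12, 23, 41] -> counters=[0,0,0,0,0,0,0,0,0,0,0,0,0,0,0,0,0,0,0,0,0,0,0,0,0,0,0,0,0,0,0,0,0,0,0,0,0,0,0,0,0,0,0,0,0,0,0]
Step 9: insert lzo at [5, 10, 16, 29] -> counters=[0,0,0,0,0,1,0,0,0,0,1,0,0,0,0,0,1,0,0,0,0,0,0,0,0,0,0,0,0,1,0,0,0,0,0,0,0,0,0,0,0,0,0,0,0,0,0]
Final counters=[0,0,0,0,0,1,0,0,0,0,1,0,0,0,0,0,1,0,0,0,0,0,0,0,0,0,0,0,0,1,0,0,0,0,0,0,0,0,0,0,0,0,0,0,0,0,0] -> counters[32]=0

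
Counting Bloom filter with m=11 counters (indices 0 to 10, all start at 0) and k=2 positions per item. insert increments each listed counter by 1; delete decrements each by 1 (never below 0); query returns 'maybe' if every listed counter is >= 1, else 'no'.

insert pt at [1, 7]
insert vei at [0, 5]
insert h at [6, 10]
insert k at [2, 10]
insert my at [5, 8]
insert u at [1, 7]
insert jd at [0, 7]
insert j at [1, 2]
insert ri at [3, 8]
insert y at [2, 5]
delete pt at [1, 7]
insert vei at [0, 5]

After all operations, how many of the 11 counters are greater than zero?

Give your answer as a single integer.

Step 1: insert pt at [1, 7] -> counters=[0,1,0,0,0,0,0,1,0,0,0]
Step 2: insert vei at [0, 5] -> counters=[1,1,0,0,0,1,0,1,0,0,0]
Step 3: insert h at [6, 10] -> counters=[1,1,0,0,0,1,1,1,0,0,1]
Step 4: insert k at [2, 10] -> counters=[1,1,1,0,0,1,1,1,0,0,2]
Step 5: insert my at [5, 8] -> counters=[1,1,1,0,0,2,1,1,1,0,2]
Step 6: insert u at [1, 7] -> counters=[1,2,1,0,0,2,1,2,1,0,2]
Step 7: insert jd at [0, 7] -> counters=[2,2,1,0,0,2,1,3,1,0,2]
Step 8: insert j at [1, 2] -> counters=[2,3,2,0,0,2,1,3,1,0,2]
Step 9: insert ri at [3, 8] -> counters=[2,3,2,1,0,2,1,3,2,0,2]
Step 10: insert y at [2, 5] -> counters=[2,3,3,1,0,3,1,3,2,0,2]
Step 11: delete pt at [1, 7] -> counters=[2,2,3,1,0,3,1,2,2,0,2]
Step 12: insert vei at [0, 5] -> counters=[3,2,3,1,0,4,1,2,2,0,2]
Final counters=[3,2,3,1,0,4,1,2,2,0,2] -> 9 nonzero

Answer: 9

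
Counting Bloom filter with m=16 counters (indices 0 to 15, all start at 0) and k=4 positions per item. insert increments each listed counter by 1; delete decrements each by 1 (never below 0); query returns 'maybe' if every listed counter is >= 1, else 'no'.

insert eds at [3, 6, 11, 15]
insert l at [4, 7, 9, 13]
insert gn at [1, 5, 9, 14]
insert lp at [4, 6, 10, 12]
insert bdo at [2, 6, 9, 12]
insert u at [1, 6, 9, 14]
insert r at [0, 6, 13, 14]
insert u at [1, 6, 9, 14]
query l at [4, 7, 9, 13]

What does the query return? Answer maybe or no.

Answer: maybe

Derivation:
Step 1: insert eds at [3, 6, 11, 15] -> counters=[0,0,0,1,0,0,1,0,0,0,0,1,0,0,0,1]
Step 2: insert l at [4, 7, 9, 13] -> counters=[0,0,0,1,1,0,1,1,0,1,0,1,0,1,0,1]
Step 3: insert gn at [1, 5, 9, 14] -> counters=[0,1,0,1,1,1,1,1,0,2,0,1,0,1,1,1]
Step 4: insert lp at [4, 6, 10, 12] -> counters=[0,1,0,1,2,1,2,1,0,2,1,1,1,1,1,1]
Step 5: insert bdo at [2, 6, 9, 12] -> counters=[0,1,1,1,2,1,3,1,0,3,1,1,2,1,1,1]
Step 6: insert u at [1, 6, 9, 14] -> counters=[0,2,1,1,2,1,4,1,0,4,1,1,2,1,2,1]
Step 7: insert r at [0, 6, 13, 14] -> counters=[1,2,1,1,2,1,5,1,0,4,1,1,2,2,3,1]
Step 8: insert u at [1, 6, 9, 14] -> counters=[1,3,1,1,2,1,6,1,0,5,1,1,2,2,4,1]
Query l: check counters[4]=2 counters[7]=1 counters[9]=5 counters[13]=2 -> maybe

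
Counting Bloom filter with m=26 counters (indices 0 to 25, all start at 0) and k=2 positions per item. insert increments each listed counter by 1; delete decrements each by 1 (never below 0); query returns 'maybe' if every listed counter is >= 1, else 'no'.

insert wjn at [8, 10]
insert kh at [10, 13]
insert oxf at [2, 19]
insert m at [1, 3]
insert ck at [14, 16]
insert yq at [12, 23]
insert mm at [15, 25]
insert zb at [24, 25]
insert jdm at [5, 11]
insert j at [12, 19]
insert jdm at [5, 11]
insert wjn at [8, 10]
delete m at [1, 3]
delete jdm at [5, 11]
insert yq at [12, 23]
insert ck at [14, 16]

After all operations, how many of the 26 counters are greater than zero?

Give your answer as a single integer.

Step 1: insert wjn at [8, 10] -> counters=[0,0,0,0,0,0,0,0,1,0,1,0,0,0,0,0,0,0,0,0,0,0,0,0,0,0]
Step 2: insert kh at [10, 13] -> counters=[0,0,0,0,0,0,0,0,1,0,2,0,0,1,0,0,0,0,0,0,0,0,0,0,0,0]
Step 3: insert oxf at [2, 19] -> counters=[0,0,1,0,0,0,0,0,1,0,2,0,0,1,0,0,0,0,0,1,0,0,0,0,0,0]
Step 4: insert m at [1, 3] -> counters=[0,1,1,1,0,0,0,0,1,0,2,0,0,1,0,0,0,0,0,1,0,0,0,0,0,0]
Step 5: insert ck at [14, 16] -> counters=[0,1,1,1,0,0,0,0,1,0,2,0,0,1,1,0,1,0,0,1,0,0,0,0,0,0]
Step 6: insert yq at [12, 23] -> counters=[0,1,1,1,0,0,0,0,1,0,2,0,1,1,1,0,1,0,0,1,0,0,0,1,0,0]
Step 7: insert mm at [15, 25] -> counters=[0,1,1,1,0,0,0,0,1,0,2,0,1,1,1,1,1,0,0,1,0,0,0,1,0,1]
Step 8: insert zb at [24, 25] -> counters=[0,1,1,1,0,0,0,0,1,0,2,0,1,1,1,1,1,0,0,1,0,0,0,1,1,2]
Step 9: insert jdm at [5, 11] -> counters=[0,1,1,1,0,1,0,0,1,0,2,1,1,1,1,1,1,0,0,1,0,0,0,1,1,2]
Step 10: insert j at [12, 19] -> counters=[0,1,1,1,0,1,0,0,1,0,2,1,2,1,1,1,1,0,0,2,0,0,0,1,1,2]
Step 11: insert jdm at [5, 11] -> counters=[0,1,1,1,0,2,0,0,1,0,2,2,2,1,1,1,1,0,0,2,0,0,0,1,1,2]
Step 12: insert wjn at [8, 10] -> counters=[0,1,1,1,0,2,0,0,2,0,3,2,2,1,1,1,1,0,0,2,0,0,0,1,1,2]
Step 13: delete m at [1, 3] -> counters=[0,0,1,0,0,2,0,0,2,0,3,2,2,1,1,1,1,0,0,2,0,0,0,1,1,2]
Step 14: delete jdm at [5, 11] -> counters=[0,0,1,0,0,1,0,0,2,0,3,1,2,1,1,1,1,0,0,2,0,0,0,1,1,2]
Step 15: insert yq at [12, 23] -> counters=[0,0,1,0,0,1,0,0,2,0,3,1,3,1,1,1,1,0,0,2,0,0,0,2,1,2]
Step 16: insert ck at [14, 16] -> counters=[0,0,1,0,0,1,0,0,2,0,3,1,3,1,2,1,2,0,0,2,0,0,0,2,1,2]
Final counters=[0,0,1,0,0,1,0,0,2,0,3,1,3,1,2,1,2,0,0,2,0,0,0,2,1,2] -> 14 nonzero

Answer: 14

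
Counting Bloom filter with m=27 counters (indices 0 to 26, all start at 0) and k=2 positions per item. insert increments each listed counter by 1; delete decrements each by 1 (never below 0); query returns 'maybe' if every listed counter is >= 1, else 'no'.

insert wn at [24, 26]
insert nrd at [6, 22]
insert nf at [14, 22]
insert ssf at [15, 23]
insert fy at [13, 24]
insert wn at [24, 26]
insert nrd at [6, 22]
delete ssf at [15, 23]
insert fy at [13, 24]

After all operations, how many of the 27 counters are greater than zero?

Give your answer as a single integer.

Step 1: insert wn at [24, 26] -> counters=[0,0,0,0,0,0,0,0,0,0,0,0,0,0,0,0,0,0,0,0,0,0,0,0,1,0,1]
Step 2: insert nrd at [6, 22] -> counters=[0,0,0,0,0,0,1,0,0,0,0,0,0,0,0,0,0,0,0,0,0,0,1,0,1,0,1]
Step 3: insert nf at [14, 22] -> counters=[0,0,0,0,0,0,1,0,0,0,0,0,0,0,1,0,0,0,0,0,0,0,2,0,1,0,1]
Step 4: insert ssf at [15, 23] -> counters=[0,0,0,0,0,0,1,0,0,0,0,0,0,0,1,1,0,0,0,0,0,0,2,1,1,0,1]
Step 5: insert fy at [13, 24] -> counters=[0,0,0,0,0,0,1,0,0,0,0,0,0,1,1,1,0,0,0,0,0,0,2,1,2,0,1]
Step 6: insert wn at [24, 26] -> counters=[0,0,0,0,0,0,1,0,0,0,0,0,0,1,1,1,0,0,0,0,0,0,2,1,3,0,2]
Step 7: insert nrd at [6, 22] -> counters=[0,0,0,0,0,0,2,0,0,0,0,0,0,1,1,1,0,0,0,0,0,0,3,1,3,0,2]
Step 8: delete ssf at [15, 23] -> counters=[0,0,0,0,0,0,2,0,0,0,0,0,0,1,1,0,0,0,0,0,0,0,3,0,3,0,2]
Step 9: insert fy at [13, 24] -> counters=[0,0,0,0,0,0,2,0,0,0,0,0,0,2,1,0,0,0,0,0,0,0,3,0,4,0,2]
Final counters=[0,0,0,0,0,0,2,0,0,0,0,0,0,2,1,0,0,0,0,0,0,0,3,0,4,0,2] -> 6 nonzero

Answer: 6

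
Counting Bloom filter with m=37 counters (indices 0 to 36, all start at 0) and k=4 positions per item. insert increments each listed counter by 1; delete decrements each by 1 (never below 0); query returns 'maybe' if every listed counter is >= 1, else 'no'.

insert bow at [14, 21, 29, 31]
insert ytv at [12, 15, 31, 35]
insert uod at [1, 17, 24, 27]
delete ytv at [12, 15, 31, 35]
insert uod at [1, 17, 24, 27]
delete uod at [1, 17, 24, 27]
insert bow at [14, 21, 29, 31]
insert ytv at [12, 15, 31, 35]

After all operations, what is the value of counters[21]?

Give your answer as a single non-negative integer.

Step 1: insert bow at [14, 21, 29, 31] -> counters=[0,0,0,0,0,0,0,0,0,0,0,0,0,0,1,0,0,0,0,0,0,1,0,0,0,0,0,0,0,1,0,1,0,0,0,0,0]
Step 2: insert ytv at [12, 15, 31, 35] -> counters=[0,0,0,0,0,0,0,0,0,0,0,0,1,0,1,1,0,0,0,0,0,1,0,0,0,0,0,0,0,1,0,2,0,0,0,1,0]
Step 3: insert uod at [1, 17, 24, 27] -> counters=[0,1,0,0,0,0,0,0,0,0,0,0,1,0,1,1,0,1,0,0,0,1,0,0,1,0,0,1,0,1,0,2,0,0,0,1,0]
Step 4: delete ytv at [12, 15, 31, 35] -> counters=[0,1,0,0,0,0,0,0,0,0,0,0,0,0,1,0,0,1,0,0,0,1,0,0,1,0,0,1,0,1,0,1,0,0,0,0,0]
Step 5: insert uod at [1, 17, 24, 27] -> counters=[0,2,0,0,0,0,0,0,0,0,0,0,0,0,1,0,0,2,0,0,0,1,0,0,2,0,0,2,0,1,0,1,0,0,0,0,0]
Step 6: delete uod at [1, 17, 24, 27] -> counters=[0,1,0,0,0,0,0,0,0,0,0,0,0,0,1,0,0,1,0,0,0,1,0,0,1,0,0,1,0,1,0,1,0,0,0,0,0]
Step 7: insert bow at [14, 21, 29, 31] -> counters=[0,1,0,0,0,0,0,0,0,0,0,0,0,0,2,0,0,1,0,0,0,2,0,0,1,0,0,1,0,2,0,2,0,0,0,0,0]
Step 8: insert ytv at [12, 15, 31, 35] -> counters=[0,1,0,0,0,0,0,0,0,0,0,0,1,0,2,1,0,1,0,0,0,2,0,0,1,0,0,1,0,2,0,3,0,0,0,1,0]
Final counters=[0,1,0,0,0,0,0,0,0,0,0,0,1,0,2,1,0,1,0,0,0,2,0,0,1,0,0,1,0,2,0,3,0,0,0,1,0] -> counters[21]=2

Answer: 2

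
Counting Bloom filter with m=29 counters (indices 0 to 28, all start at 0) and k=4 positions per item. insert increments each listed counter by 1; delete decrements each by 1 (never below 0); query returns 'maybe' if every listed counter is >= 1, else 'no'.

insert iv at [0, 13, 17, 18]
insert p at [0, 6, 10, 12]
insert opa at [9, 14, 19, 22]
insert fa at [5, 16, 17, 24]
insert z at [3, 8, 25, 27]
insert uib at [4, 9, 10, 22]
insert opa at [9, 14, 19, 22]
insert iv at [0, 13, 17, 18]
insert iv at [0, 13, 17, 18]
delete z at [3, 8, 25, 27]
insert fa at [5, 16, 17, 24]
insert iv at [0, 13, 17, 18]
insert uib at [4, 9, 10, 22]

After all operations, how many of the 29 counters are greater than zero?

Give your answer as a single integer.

Answer: 15

Derivation:
Step 1: insert iv at [0, 13, 17, 18] -> counters=[1,0,0,0,0,0,0,0,0,0,0,0,0,1,0,0,0,1,1,0,0,0,0,0,0,0,0,0,0]
Step 2: insert p at [0, 6, 10, 12] -> counters=[2,0,0,0,0,0,1,0,0,0,1,0,1,1,0,0,0,1,1,0,0,0,0,0,0,0,0,0,0]
Step 3: insert opa at [9, 14, 19, 22] -> counters=[2,0,0,0,0,0,1,0,0,1,1,0,1,1,1,0,0,1,1,1,0,0,1,0,0,0,0,0,0]
Step 4: insert fa at [5, 16, 17, 24] -> counters=[2,0,0,0,0,1,1,0,0,1,1,0,1,1,1,0,1,2,1,1,0,0,1,0,1,0,0,0,0]
Step 5: insert z at [3, 8, 25, 27] -> counters=[2,0,0,1,0,1,1,0,1,1,1,0,1,1,1,0,1,2,1,1,0,0,1,0,1,1,0,1,0]
Step 6: insert uib at [4, 9, 10, 22] -> counters=[2,0,0,1,1,1,1,0,1,2,2,0,1,1,1,0,1,2,1,1,0,0,2,0,1,1,0,1,0]
Step 7: insert opa at [9, 14, 19, 22] -> counters=[2,0,0,1,1,1,1,0,1,3,2,0,1,1,2,0,1,2,1,2,0,0,3,0,1,1,0,1,0]
Step 8: insert iv at [0, 13, 17, 18] -> counters=[3,0,0,1,1,1,1,0,1,3,2,0,1,2,2,0,1,3,2,2,0,0,3,0,1,1,0,1,0]
Step 9: insert iv at [0, 13, 17, 18] -> counters=[4,0,0,1,1,1,1,0,1,3,2,0,1,3,2,0,1,4,3,2,0,0,3,0,1,1,0,1,0]
Step 10: delete z at [3, 8, 25, 27] -> counters=[4,0,0,0,1,1,1,0,0,3,2,0,1,3,2,0,1,4,3,2,0,0,3,0,1,0,0,0,0]
Step 11: insert fa at [5, 16, 17, 24] -> counters=[4,0,0,0,1,2,1,0,0,3,2,0,1,3,2,0,2,5,3,2,0,0,3,0,2,0,0,0,0]
Step 12: insert iv at [0, 13, 17, 18] -> counters=[5,0,0,0,1,2,1,0,0,3,2,0,1,4,2,0,2,6,4,2,0,0,3,0,2,0,0,0,0]
Step 13: insert uib at [4, 9, 10, 22] -> counters=[5,0,0,0,2,2,1,0,0,4,3,0,1,4,2,0,2,6,4,2,0,0,4,0,2,0,0,0,0]
Final counters=[5,0,0,0,2,2,1,0,0,4,3,0,1,4,2,0,2,6,4,2,0,0,4,0,2,0,0,0,0] -> 15 nonzero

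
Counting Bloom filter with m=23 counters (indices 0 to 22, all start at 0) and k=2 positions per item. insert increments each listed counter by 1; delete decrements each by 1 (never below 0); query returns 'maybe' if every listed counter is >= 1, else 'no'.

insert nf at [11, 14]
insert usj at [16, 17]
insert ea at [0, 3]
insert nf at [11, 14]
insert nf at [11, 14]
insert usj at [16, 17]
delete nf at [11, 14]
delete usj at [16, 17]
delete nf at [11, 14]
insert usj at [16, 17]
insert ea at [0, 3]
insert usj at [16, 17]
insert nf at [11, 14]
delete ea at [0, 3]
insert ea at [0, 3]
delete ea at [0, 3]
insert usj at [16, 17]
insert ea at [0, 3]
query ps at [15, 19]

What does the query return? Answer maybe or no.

Answer: no

Derivation:
Step 1: insert nf at [11, 14] -> counters=[0,0,0,0,0,0,0,0,0,0,0,1,0,0,1,0,0,0,0,0,0,0,0]
Step 2: insert usj at [16, 17] -> counters=[0,0,0,0,0,0,0,0,0,0,0,1,0,0,1,0,1,1,0,0,0,0,0]
Step 3: insert ea at [0, 3] -> counters=[1,0,0,1,0,0,0,0,0,0,0,1,0,0,1,0,1,1,0,0,0,0,0]
Step 4: insert nf at [11, 14] -> counters=[1,0,0,1,0,0,0,0,0,0,0,2,0,0,2,0,1,1,0,0,0,0,0]
Step 5: insert nf at [11, 14] -> counters=[1,0,0,1,0,0,0,0,0,0,0,3,0,0,3,0,1,1,0,0,0,0,0]
Step 6: insert usj at [16, 17] -> counters=[1,0,0,1,0,0,0,0,0,0,0,3,0,0,3,0,2,2,0,0,0,0,0]
Step 7: delete nf at [11, 14] -> counters=[1,0,0,1,0,0,0,0,0,0,0,2,0,0,2,0,2,2,0,0,0,0,0]
Step 8: delete usj at [16, 17] -> counters=[1,0,0,1,0,0,0,0,0,0,0,2,0,0,2,0,1,1,0,0,0,0,0]
Step 9: delete nf at [11, 14] -> counters=[1,0,0,1,0,0,0,0,0,0,0,1,0,0,1,0,1,1,0,0,0,0,0]
Step 10: insert usj at [16, 17] -> counters=[1,0,0,1,0,0,0,0,0,0,0,1,0,0,1,0,2,2,0,0,0,0,0]
Step 11: insert ea at [0, 3] -> counters=[2,0,0,2,0,0,0,0,0,0,0,1,0,0,1,0,2,2,0,0,0,0,0]
Step 12: insert usj at [16, 17] -> counters=[2,0,0,2,0,0,0,0,0,0,0,1,0,0,1,0,3,3,0,0,0,0,0]
Step 13: insert nf at [11, 14] -> counters=[2,0,0,2,0,0,0,0,0,0,0,2,0,0,2,0,3,3,0,0,0,0,0]
Step 14: delete ea at [0, 3] -> counters=[1,0,0,1,0,0,0,0,0,0,0,2,0,0,2,0,3,3,0,0,0,0,0]
Step 15: insert ea at [0, 3] -> counters=[2,0,0,2,0,0,0,0,0,0,0,2,0,0,2,0,3,3,0,0,0,0,0]
Step 16: delete ea at [0, 3] -> counters=[1,0,0,1,0,0,0,0,0,0,0,2,0,0,2,0,3,3,0,0,0,0,0]
Step 17: insert usj at [16, 17] -> counters=[1,0,0,1,0,0,0,0,0,0,0,2,0,0,2,0,4,4,0,0,0,0,0]
Step 18: insert ea at [0, 3] -> counters=[2,0,0,2,0,0,0,0,0,0,0,2,0,0,2,0,4,4,0,0,0,0,0]
Query ps: check counters[15]=0 counters[19]=0 -> no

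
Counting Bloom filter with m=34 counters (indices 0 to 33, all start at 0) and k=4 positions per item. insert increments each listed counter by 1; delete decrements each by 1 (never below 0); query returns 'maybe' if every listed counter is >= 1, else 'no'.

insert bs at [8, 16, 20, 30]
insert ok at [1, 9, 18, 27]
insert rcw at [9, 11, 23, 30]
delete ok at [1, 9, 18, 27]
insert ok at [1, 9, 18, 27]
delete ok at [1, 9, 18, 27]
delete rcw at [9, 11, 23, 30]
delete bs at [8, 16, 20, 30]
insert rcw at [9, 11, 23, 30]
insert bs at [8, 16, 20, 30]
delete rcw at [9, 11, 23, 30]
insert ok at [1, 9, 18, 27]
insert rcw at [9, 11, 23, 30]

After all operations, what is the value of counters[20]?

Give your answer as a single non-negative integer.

Answer: 1

Derivation:
Step 1: insert bs at [8, 16, 20, 30] -> counters=[0,0,0,0,0,0,0,0,1,0,0,0,0,0,0,0,1,0,0,0,1,0,0,0,0,0,0,0,0,0,1,0,0,0]
Step 2: insert ok at [1, 9, 18, 27] -> counters=[0,1,0,0,0,0,0,0,1,1,0,0,0,0,0,0,1,0,1,0,1,0,0,0,0,0,0,1,0,0,1,0,0,0]
Step 3: insert rcw at [9, 11, 23, 30] -> counters=[0,1,0,0,0,0,0,0,1,2,0,1,0,0,0,0,1,0,1,0,1,0,0,1,0,0,0,1,0,0,2,0,0,0]
Step 4: delete ok at [1, 9, 18, 27] -> counters=[0,0,0,0,0,0,0,0,1,1,0,1,0,0,0,0,1,0,0,0,1,0,0,1,0,0,0,0,0,0,2,0,0,0]
Step 5: insert ok at [1, 9, 18, 27] -> counters=[0,1,0,0,0,0,0,0,1,2,0,1,0,0,0,0,1,0,1,0,1,0,0,1,0,0,0,1,0,0,2,0,0,0]
Step 6: delete ok at [1, 9, 18, 27] -> counters=[0,0,0,0,0,0,0,0,1,1,0,1,0,0,0,0,1,0,0,0,1,0,0,1,0,0,0,0,0,0,2,0,0,0]
Step 7: delete rcw at [9, 11, 23, 30] -> counters=[0,0,0,0,0,0,0,0,1,0,0,0,0,0,0,0,1,0,0,0,1,0,0,0,0,0,0,0,0,0,1,0,0,0]
Step 8: delete bs at [8, 16, 20, 30] -> counters=[0,0,0,0,0,0,0,0,0,0,0,0,0,0,0,0,0,0,0,0,0,0,0,0,0,0,0,0,0,0,0,0,0,0]
Step 9: insert rcw at [9, 11, 23, 30] -> counters=[0,0,0,0,0,0,0,0,0,1,0,1,0,0,0,0,0,0,0,0,0,0,0,1,0,0,0,0,0,0,1,0,0,0]
Step 10: insert bs at [8, 16, 20, 30] -> counters=[0,0,0,0,0,0,0,0,1,1,0,1,0,0,0,0,1,0,0,0,1,0,0,1,0,0,0,0,0,0,2,0,0,0]
Step 11: delete rcw at [9, 11, 23, 30] -> counters=[0,0,0,0,0,0,0,0,1,0,0,0,0,0,0,0,1,0,0,0,1,0,0,0,0,0,0,0,0,0,1,0,0,0]
Step 12: insert ok at [1, 9, 18, 27] -> counters=[0,1,0,0,0,0,0,0,1,1,0,0,0,0,0,0,1,0,1,0,1,0,0,0,0,0,0,1,0,0,1,0,0,0]
Step 13: insert rcw at [9, 11, 23, 30] -> counters=[0,1,0,0,0,0,0,0,1,2,0,1,0,0,0,0,1,0,1,0,1,0,0,1,0,0,0,1,0,0,2,0,0,0]
Final counters=[0,1,0,0,0,0,0,0,1,2,0,1,0,0,0,0,1,0,1,0,1,0,0,1,0,0,0,1,0,0,2,0,0,0] -> counters[20]=1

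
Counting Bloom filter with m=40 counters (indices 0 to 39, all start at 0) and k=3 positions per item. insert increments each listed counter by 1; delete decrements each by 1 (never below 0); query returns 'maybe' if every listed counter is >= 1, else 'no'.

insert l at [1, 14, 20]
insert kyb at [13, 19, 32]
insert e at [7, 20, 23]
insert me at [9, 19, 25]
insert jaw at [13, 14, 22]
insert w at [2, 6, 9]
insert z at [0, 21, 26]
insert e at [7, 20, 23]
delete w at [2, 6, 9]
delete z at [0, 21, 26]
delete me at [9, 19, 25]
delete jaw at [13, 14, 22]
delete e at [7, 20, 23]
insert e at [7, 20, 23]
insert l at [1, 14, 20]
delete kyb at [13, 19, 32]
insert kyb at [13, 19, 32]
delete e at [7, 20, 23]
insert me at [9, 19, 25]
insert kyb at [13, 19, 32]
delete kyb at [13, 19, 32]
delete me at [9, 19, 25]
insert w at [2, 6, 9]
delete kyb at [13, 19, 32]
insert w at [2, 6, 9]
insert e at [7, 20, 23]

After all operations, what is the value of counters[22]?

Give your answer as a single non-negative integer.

Answer: 0

Derivation:
Step 1: insert l at [1, 14, 20] -> counters=[0,1,0,0,0,0,0,0,0,0,0,0,0,0,1,0,0,0,0,0,1,0,0,0,0,0,0,0,0,0,0,0,0,0,0,0,0,0,0,0]
Step 2: insert kyb at [13, 19, 32] -> counters=[0,1,0,0,0,0,0,0,0,0,0,0,0,1,1,0,0,0,0,1,1,0,0,0,0,0,0,0,0,0,0,0,1,0,0,0,0,0,0,0]
Step 3: insert e at [7, 20, 23] -> counters=[0,1,0,0,0,0,0,1,0,0,0,0,0,1,1,0,0,0,0,1,2,0,0,1,0,0,0,0,0,0,0,0,1,0,0,0,0,0,0,0]
Step 4: insert me at [9, 19, 25] -> counters=[0,1,0,0,0,0,0,1,0,1,0,0,0,1,1,0,0,0,0,2,2,0,0,1,0,1,0,0,0,0,0,0,1,0,0,0,0,0,0,0]
Step 5: insert jaw at [13, 14, 22] -> counters=[0,1,0,0,0,0,0,1,0,1,0,0,0,2,2,0,0,0,0,2,2,0,1,1,0,1,0,0,0,0,0,0,1,0,0,0,0,0,0,0]
Step 6: insert w at [2, 6, 9] -> counters=[0,1,1,0,0,0,1,1,0,2,0,0,0,2,2,0,0,0,0,2,2,0,1,1,0,1,0,0,0,0,0,0,1,0,0,0,0,0,0,0]
Step 7: insert z at [0, 21, 26] -> counters=[1,1,1,0,0,0,1,1,0,2,0,0,0,2,2,0,0,0,0,2,2,1,1,1,0,1,1,0,0,0,0,0,1,0,0,0,0,0,0,0]
Step 8: insert e at [7, 20, 23] -> counters=[1,1,1,0,0,0,1,2,0,2,0,0,0,2,2,0,0,0,0,2,3,1,1,2,0,1,1,0,0,0,0,0,1,0,0,0,0,0,0,0]
Step 9: delete w at [2, 6, 9] -> counters=[1,1,0,0,0,0,0,2,0,1,0,0,0,2,2,0,0,0,0,2,3,1,1,2,0,1,1,0,0,0,0,0,1,0,0,0,0,0,0,0]
Step 10: delete z at [0, 21, 26] -> counters=[0,1,0,0,0,0,0,2,0,1,0,0,0,2,2,0,0,0,0,2,3,0,1,2,0,1,0,0,0,0,0,0,1,0,0,0,0,0,0,0]
Step 11: delete me at [9, 19, 25] -> counters=[0,1,0,0,0,0,0,2,0,0,0,0,0,2,2,0,0,0,0,1,3,0,1,2,0,0,0,0,0,0,0,0,1,0,0,0,0,0,0,0]
Step 12: delete jaw at [13, 14, 22] -> counters=[0,1,0,0,0,0,0,2,0,0,0,0,0,1,1,0,0,0,0,1,3,0,0,2,0,0,0,0,0,0,0,0,1,0,0,0,0,0,0,0]
Step 13: delete e at [7, 20, 23] -> counters=[0,1,0,0,0,0,0,1,0,0,0,0,0,1,1,0,0,0,0,1,2,0,0,1,0,0,0,0,0,0,0,0,1,0,0,0,0,0,0,0]
Step 14: insert e at [7, 20, 23] -> counters=[0,1,0,0,0,0,0,2,0,0,0,0,0,1,1,0,0,0,0,1,3,0,0,2,0,0,0,0,0,0,0,0,1,0,0,0,0,0,0,0]
Step 15: insert l at [1, 14, 20] -> counters=[0,2,0,0,0,0,0,2,0,0,0,0,0,1,2,0,0,0,0,1,4,0,0,2,0,0,0,0,0,0,0,0,1,0,0,0,0,0,0,0]
Step 16: delete kyb at [13, 19, 32] -> counters=[0,2,0,0,0,0,0,2,0,0,0,0,0,0,2,0,0,0,0,0,4,0,0,2,0,0,0,0,0,0,0,0,0,0,0,0,0,0,0,0]
Step 17: insert kyb at [13, 19, 32] -> counters=[0,2,0,0,0,0,0,2,0,0,0,0,0,1,2,0,0,0,0,1,4,0,0,2,0,0,0,0,0,0,0,0,1,0,0,0,0,0,0,0]
Step 18: delete e at [7, 20, 23] -> counters=[0,2,0,0,0,0,0,1,0,0,0,0,0,1,2,0,0,0,0,1,3,0,0,1,0,0,0,0,0,0,0,0,1,0,0,0,0,0,0,0]
Step 19: insert me at [9, 19, 25] -> counters=[0,2,0,0,0,0,0,1,0,1,0,0,0,1,2,0,0,0,0,2,3,0,0,1,0,1,0,0,0,0,0,0,1,0,0,0,0,0,0,0]
Step 20: insert kyb at [13, 19, 32] -> counters=[0,2,0,0,0,0,0,1,0,1,0,0,0,2,2,0,0,0,0,3,3,0,0,1,0,1,0,0,0,0,0,0,2,0,0,0,0,0,0,0]
Step 21: delete kyb at [13, 19, 32] -> counters=[0,2,0,0,0,0,0,1,0,1,0,0,0,1,2,0,0,0,0,2,3,0,0,1,0,1,0,0,0,0,0,0,1,0,0,0,0,0,0,0]
Step 22: delete me at [9, 19, 25] -> counters=[0,2,0,0,0,0,0,1,0,0,0,0,0,1,2,0,0,0,0,1,3,0,0,1,0,0,0,0,0,0,0,0,1,0,0,0,0,0,0,0]
Step 23: insert w at [2, 6, 9] -> counters=[0,2,1,0,0,0,1,1,0,1,0,0,0,1,2,0,0,0,0,1,3,0,0,1,0,0,0,0,0,0,0,0,1,0,0,0,0,0,0,0]
Step 24: delete kyb at [13, 19, 32] -> counters=[0,2,1,0,0,0,1,1,0,1,0,0,0,0,2,0,0,0,0,0,3,0,0,1,0,0,0,0,0,0,0,0,0,0,0,0,0,0,0,0]
Step 25: insert w at [2, 6, 9] -> counters=[0,2,2,0,0,0,2,1,0,2,0,0,0,0,2,0,0,0,0,0,3,0,0,1,0,0,0,0,0,0,0,0,0,0,0,0,0,0,0,0]
Step 26: insert e at [7, 20, 23] -> counters=[0,2,2,0,0,0,2,2,0,2,0,0,0,0,2,0,0,0,0,0,4,0,0,2,0,0,0,0,0,0,0,0,0,0,0,0,0,0,0,0]
Final counters=[0,2,2,0,0,0,2,2,0,2,0,0,0,0,2,0,0,0,0,0,4,0,0,2,0,0,0,0,0,0,0,0,0,0,0,0,0,0,0,0] -> counters[22]=0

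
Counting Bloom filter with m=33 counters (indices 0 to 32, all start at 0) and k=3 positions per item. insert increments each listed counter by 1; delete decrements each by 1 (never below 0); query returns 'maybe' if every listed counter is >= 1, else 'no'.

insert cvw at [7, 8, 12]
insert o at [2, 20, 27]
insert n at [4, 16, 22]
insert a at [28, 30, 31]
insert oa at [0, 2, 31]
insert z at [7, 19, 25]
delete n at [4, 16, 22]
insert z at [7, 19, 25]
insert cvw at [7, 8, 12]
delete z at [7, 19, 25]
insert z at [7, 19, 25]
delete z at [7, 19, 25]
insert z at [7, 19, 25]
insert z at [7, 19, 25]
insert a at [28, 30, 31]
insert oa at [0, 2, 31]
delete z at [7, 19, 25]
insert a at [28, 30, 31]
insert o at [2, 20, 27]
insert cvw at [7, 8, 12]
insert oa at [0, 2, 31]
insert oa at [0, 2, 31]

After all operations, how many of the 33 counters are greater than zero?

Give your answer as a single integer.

Step 1: insert cvw at [7, 8, 12] -> counters=[0,0,0,0,0,0,0,1,1,0,0,0,1,0,0,0,0,0,0,0,0,0,0,0,0,0,0,0,0,0,0,0,0]
Step 2: insert o at [2, 20, 27] -> counters=[0,0,1,0,0,0,0,1,1,0,0,0,1,0,0,0,0,0,0,0,1,0,0,0,0,0,0,1,0,0,0,0,0]
Step 3: insert n at [4, 16, 22] -> counters=[0,0,1,0,1,0,0,1,1,0,0,0,1,0,0,0,1,0,0,0,1,0,1,0,0,0,0,1,0,0,0,0,0]
Step 4: insert a at [28, 30, 31] -> counters=[0,0,1,0,1,0,0,1,1,0,0,0,1,0,0,0,1,0,0,0,1,0,1,0,0,0,0,1,1,0,1,1,0]
Step 5: insert oa at [0, 2, 31] -> counters=[1,0,2,0,1,0,0,1,1,0,0,0,1,0,0,0,1,0,0,0,1,0,1,0,0,0,0,1,1,0,1,2,0]
Step 6: insert z at [7, 19, 25] -> counters=[1,0,2,0,1,0,0,2,1,0,0,0,1,0,0,0,1,0,0,1,1,0,1,0,0,1,0,1,1,0,1,2,0]
Step 7: delete n at [4, 16, 22] -> counters=[1,0,2,0,0,0,0,2,1,0,0,0,1,0,0,0,0,0,0,1,1,0,0,0,0,1,0,1,1,0,1,2,0]
Step 8: insert z at [7, 19, 25] -> counters=[1,0,2,0,0,0,0,3,1,0,0,0,1,0,0,0,0,0,0,2,1,0,0,0,0,2,0,1,1,0,1,2,0]
Step 9: insert cvw at [7, 8, 12] -> counters=[1,0,2,0,0,0,0,4,2,0,0,0,2,0,0,0,0,0,0,2,1,0,0,0,0,2,0,1,1,0,1,2,0]
Step 10: delete z at [7, 19, 25] -> counters=[1,0,2,0,0,0,0,3,2,0,0,0,2,0,0,0,0,0,0,1,1,0,0,0,0,1,0,1,1,0,1,2,0]
Step 11: insert z at [7, 19, 25] -> counters=[1,0,2,0,0,0,0,4,2,0,0,0,2,0,0,0,0,0,0,2,1,0,0,0,0,2,0,1,1,0,1,2,0]
Step 12: delete z at [7, 19, 25] -> counters=[1,0,2,0,0,0,0,3,2,0,0,0,2,0,0,0,0,0,0,1,1,0,0,0,0,1,0,1,1,0,1,2,0]
Step 13: insert z at [7, 19, 25] -> counters=[1,0,2,0,0,0,0,4,2,0,0,0,2,0,0,0,0,0,0,2,1,0,0,0,0,2,0,1,1,0,1,2,0]
Step 14: insert z at [7, 19, 25] -> counters=[1,0,2,0,0,0,0,5,2,0,0,0,2,0,0,0,0,0,0,3,1,0,0,0,0,3,0,1,1,0,1,2,0]
Step 15: insert a at [28, 30, 31] -> counters=[1,0,2,0,0,0,0,5,2,0,0,0,2,0,0,0,0,0,0,3,1,0,0,0,0,3,0,1,2,0,2,3,0]
Step 16: insert oa at [0, 2, 31] -> counters=[2,0,3,0,0,0,0,5,2,0,0,0,2,0,0,0,0,0,0,3,1,0,0,0,0,3,0,1,2,0,2,4,0]
Step 17: delete z at [7, 19, 25] -> counters=[2,0,3,0,0,0,0,4,2,0,0,0,2,0,0,0,0,0,0,2,1,0,0,0,0,2,0,1,2,0,2,4,0]
Step 18: insert a at [28, 30, 31] -> counters=[2,0,3,0,0,0,0,4,2,0,0,0,2,0,0,0,0,0,0,2,1,0,0,0,0,2,0,1,3,0,3,5,0]
Step 19: insert o at [2, 20, 27] -> counters=[2,0,4,0,0,0,0,4,2,0,0,0,2,0,0,0,0,0,0,2,2,0,0,0,0,2,0,2,3,0,3,5,0]
Step 20: insert cvw at [7, 8, 12] -> counters=[2,0,4,0,0,0,0,5,3,0,0,0,3,0,0,0,0,0,0,2,2,0,0,0,0,2,0,2,3,0,3,5,0]
Step 21: insert oa at [0, 2, 31] -> counters=[3,0,5,0,0,0,0,5,3,0,0,0,3,0,0,0,0,0,0,2,2,0,0,0,0,2,0,2,3,0,3,6,0]
Step 22: insert oa at [0, 2, 31] -> counters=[4,0,6,0,0,0,0,5,3,0,0,0,3,0,0,0,0,0,0,2,2,0,0,0,0,2,0,2,3,0,3,7,0]
Final counters=[4,0,6,0,0,0,0,5,3,0,0,0,3,0,0,0,0,0,0,2,2,0,0,0,0,2,0,2,3,0,3,7,0] -> 12 nonzero

Answer: 12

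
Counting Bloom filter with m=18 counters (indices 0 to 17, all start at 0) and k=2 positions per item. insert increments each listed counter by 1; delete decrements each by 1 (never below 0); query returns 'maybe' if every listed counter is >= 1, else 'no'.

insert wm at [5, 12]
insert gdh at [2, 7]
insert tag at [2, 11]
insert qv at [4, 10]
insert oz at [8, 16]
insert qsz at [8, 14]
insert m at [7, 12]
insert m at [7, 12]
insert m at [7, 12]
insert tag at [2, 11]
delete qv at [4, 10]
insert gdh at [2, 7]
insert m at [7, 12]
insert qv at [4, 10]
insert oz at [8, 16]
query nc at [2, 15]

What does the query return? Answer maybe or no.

Answer: no

Derivation:
Step 1: insert wm at [5, 12] -> counters=[0,0,0,0,0,1,0,0,0,0,0,0,1,0,0,0,0,0]
Step 2: insert gdh at [2, 7] -> counters=[0,0,1,0,0,1,0,1,0,0,0,0,1,0,0,0,0,0]
Step 3: insert tag at [2, 11] -> counters=[0,0,2,0,0,1,0,1,0,0,0,1,1,0,0,0,0,0]
Step 4: insert qv at [4, 10] -> counters=[0,0,2,0,1,1,0,1,0,0,1,1,1,0,0,0,0,0]
Step 5: insert oz at [8, 16] -> counters=[0,0,2,0,1,1,0,1,1,0,1,1,1,0,0,0,1,0]
Step 6: insert qsz at [8, 14] -> counters=[0,0,2,0,1,1,0,1,2,0,1,1,1,0,1,0,1,0]
Step 7: insert m at [7, 12] -> counters=[0,0,2,0,1,1,0,2,2,0,1,1,2,0,1,0,1,0]
Step 8: insert m at [7, 12] -> counters=[0,0,2,0,1,1,0,3,2,0,1,1,3,0,1,0,1,0]
Step 9: insert m at [7, 12] -> counters=[0,0,2,0,1,1,0,4,2,0,1,1,4,0,1,0,1,0]
Step 10: insert tag at [2, 11] -> counters=[0,0,3,0,1,1,0,4,2,0,1,2,4,0,1,0,1,0]
Step 11: delete qv at [4, 10] -> counters=[0,0,3,0,0,1,0,4,2,0,0,2,4,0,1,0,1,0]
Step 12: insert gdh at [2, 7] -> counters=[0,0,4,0,0,1,0,5,2,0,0,2,4,0,1,0,1,0]
Step 13: insert m at [7, 12] -> counters=[0,0,4,0,0,1,0,6,2,0,0,2,5,0,1,0,1,0]
Step 14: insert qv at [4, 10] -> counters=[0,0,4,0,1,1,0,6,2,0,1,2,5,0,1,0,1,0]
Step 15: insert oz at [8, 16] -> counters=[0,0,4,0,1,1,0,6,3,0,1,2,5,0,1,0,2,0]
Query nc: check counters[2]=4 counters[15]=0 -> no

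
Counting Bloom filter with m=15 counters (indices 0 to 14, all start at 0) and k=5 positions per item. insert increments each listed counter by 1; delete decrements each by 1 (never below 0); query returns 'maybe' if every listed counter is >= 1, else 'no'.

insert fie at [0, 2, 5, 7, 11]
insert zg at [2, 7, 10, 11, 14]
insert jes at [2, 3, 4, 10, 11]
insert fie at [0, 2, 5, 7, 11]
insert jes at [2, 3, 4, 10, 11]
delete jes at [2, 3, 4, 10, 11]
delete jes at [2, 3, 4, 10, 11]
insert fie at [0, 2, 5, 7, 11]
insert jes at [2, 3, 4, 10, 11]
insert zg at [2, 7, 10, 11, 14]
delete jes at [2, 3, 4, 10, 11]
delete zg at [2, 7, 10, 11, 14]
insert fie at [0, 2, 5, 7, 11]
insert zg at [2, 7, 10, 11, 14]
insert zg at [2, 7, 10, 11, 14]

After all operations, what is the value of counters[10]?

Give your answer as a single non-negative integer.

Answer: 3

Derivation:
Step 1: insert fie at [0, 2, 5, 7, 11] -> counters=[1,0,1,0,0,1,0,1,0,0,0,1,0,0,0]
Step 2: insert zg at [2, 7, 10, 11, 14] -> counters=[1,0,2,0,0,1,0,2,0,0,1,2,0,0,1]
Step 3: insert jes at [2, 3, 4, 10, 11] -> counters=[1,0,3,1,1,1,0,2,0,0,2,3,0,0,1]
Step 4: insert fie at [0, 2, 5, 7, 11] -> counters=[2,0,4,1,1,2,0,3,0,0,2,4,0,0,1]
Step 5: insert jes at [2, 3, 4, 10, 11] -> counters=[2,0,5,2,2,2,0,3,0,0,3,5,0,0,1]
Step 6: delete jes at [2, 3, 4, 10, 11] -> counters=[2,0,4,1,1,2,0,3,0,0,2,4,0,0,1]
Step 7: delete jes at [2, 3, 4, 10, 11] -> counters=[2,0,3,0,0,2,0,3,0,0,1,3,0,0,1]
Step 8: insert fie at [0, 2, 5, 7, 11] -> counters=[3,0,4,0,0,3,0,4,0,0,1,4,0,0,1]
Step 9: insert jes at [2, 3, 4, 10, 11] -> counters=[3,0,5,1,1,3,0,4,0,0,2,5,0,0,1]
Step 10: insert zg at [2, 7, 10, 11, 14] -> counters=[3,0,6,1,1,3,0,5,0,0,3,6,0,0,2]
Step 11: delete jes at [2, 3, 4, 10, 11] -> counters=[3,0,5,0,0,3,0,5,0,0,2,5,0,0,2]
Step 12: delete zg at [2, 7, 10, 11, 14] -> counters=[3,0,4,0,0,3,0,4,0,0,1,4,0,0,1]
Step 13: insert fie at [0, 2, 5, 7, 11] -> counters=[4,0,5,0,0,4,0,5,0,0,1,5,0,0,1]
Step 14: insert zg at [2, 7, 10, 11, 14] -> counters=[4,0,6,0,0,4,0,6,0,0,2,6,0,0,2]
Step 15: insert zg at [2, 7, 10, 11, 14] -> counters=[4,0,7,0,0,4,0,7,0,0,3,7,0,0,3]
Final counters=[4,0,7,0,0,4,0,7,0,0,3,7,0,0,3] -> counters[10]=3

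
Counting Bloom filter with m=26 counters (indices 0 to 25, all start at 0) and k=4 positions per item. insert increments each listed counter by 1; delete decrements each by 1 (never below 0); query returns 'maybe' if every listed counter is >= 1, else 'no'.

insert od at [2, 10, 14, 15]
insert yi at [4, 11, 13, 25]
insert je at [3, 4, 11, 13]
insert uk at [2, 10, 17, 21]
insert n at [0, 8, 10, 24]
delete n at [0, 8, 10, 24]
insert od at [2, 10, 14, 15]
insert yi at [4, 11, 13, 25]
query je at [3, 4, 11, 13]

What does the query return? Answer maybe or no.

Step 1: insert od at [2, 10, 14, 15] -> counters=[0,0,1,0,0,0,0,0,0,0,1,0,0,0,1,1,0,0,0,0,0,0,0,0,0,0]
Step 2: insert yi at [4, 11, 13, 25] -> counters=[0,0,1,0,1,0,0,0,0,0,1,1,0,1,1,1,0,0,0,0,0,0,0,0,0,1]
Step 3: insert je at [3, 4, 11, 13] -> counters=[0,0,1,1,2,0,0,0,0,0,1,2,0,2,1,1,0,0,0,0,0,0,0,0,0,1]
Step 4: insert uk at [2, 10, 17, 21] -> counters=[0,0,2,1,2,0,0,0,0,0,2,2,0,2,1,1,0,1,0,0,0,1,0,0,0,1]
Step 5: insert n at [0, 8, 10, 24] -> counters=[1,0,2,1,2,0,0,0,1,0,3,2,0,2,1,1,0,1,0,0,0,1,0,0,1,1]
Step 6: delete n at [0, 8, 10, 24] -> counters=[0,0,2,1,2,0,0,0,0,0,2,2,0,2,1,1,0,1,0,0,0,1,0,0,0,1]
Step 7: insert od at [2, 10, 14, 15] -> counters=[0,0,3,1,2,0,0,0,0,0,3,2,0,2,2,2,0,1,0,0,0,1,0,0,0,1]
Step 8: insert yi at [4, 11, 13, 25] -> counters=[0,0,3,1,3,0,0,0,0,0,3,3,0,3,2,2,0,1,0,0,0,1,0,0,0,2]
Query je: check counters[3]=1 counters[4]=3 counters[11]=3 counters[13]=3 -> maybe

Answer: maybe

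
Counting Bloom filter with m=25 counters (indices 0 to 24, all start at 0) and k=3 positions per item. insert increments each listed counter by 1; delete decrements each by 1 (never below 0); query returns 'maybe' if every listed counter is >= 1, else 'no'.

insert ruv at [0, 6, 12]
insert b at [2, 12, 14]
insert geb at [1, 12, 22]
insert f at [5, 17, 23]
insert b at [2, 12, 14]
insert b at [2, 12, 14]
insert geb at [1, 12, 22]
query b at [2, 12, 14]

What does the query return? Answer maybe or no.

Step 1: insert ruv at [0, 6, 12] -> counters=[1,0,0,0,0,0,1,0,0,0,0,0,1,0,0,0,0,0,0,0,0,0,0,0,0]
Step 2: insert b at [2, 12, 14] -> counters=[1,0,1,0,0,0,1,0,0,0,0,0,2,0,1,0,0,0,0,0,0,0,0,0,0]
Step 3: insert geb at [1, 12, 22] -> counters=[1,1,1,0,0,0,1,0,0,0,0,0,3,0,1,0,0,0,0,0,0,0,1,0,0]
Step 4: insert f at [5, 17, 23] -> counters=[1,1,1,0,0,1,1,0,0,0,0,0,3,0,1,0,0,1,0,0,0,0,1,1,0]
Step 5: insert b at [2, 12, 14] -> counters=[1,1,2,0,0,1,1,0,0,0,0,0,4,0,2,0,0,1,0,0,0,0,1,1,0]
Step 6: insert b at [2, 12, 14] -> counters=[1,1,3,0,0,1,1,0,0,0,0,0,5,0,3,0,0,1,0,0,0,0,1,1,0]
Step 7: insert geb at [1, 12, 22] -> counters=[1,2,3,0,0,1,1,0,0,0,0,0,6,0,3,0,0,1,0,0,0,0,2,1,0]
Query b: check counters[2]=3 counters[12]=6 counters[14]=3 -> maybe

Answer: maybe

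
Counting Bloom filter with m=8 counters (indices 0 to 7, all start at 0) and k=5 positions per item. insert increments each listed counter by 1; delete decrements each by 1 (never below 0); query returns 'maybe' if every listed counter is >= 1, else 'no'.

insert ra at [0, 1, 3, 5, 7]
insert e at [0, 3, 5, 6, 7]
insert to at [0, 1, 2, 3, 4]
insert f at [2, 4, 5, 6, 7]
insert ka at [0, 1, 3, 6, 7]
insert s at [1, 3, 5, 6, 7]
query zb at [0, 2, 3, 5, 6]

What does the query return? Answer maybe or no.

Step 1: insert ra at [0, 1, 3, 5, 7] -> counters=[1,1,0,1,0,1,0,1]
Step 2: insert e at [0, 3, 5, 6, 7] -> counters=[2,1,0,2,0,2,1,2]
Step 3: insert to at [0, 1, 2, 3, 4] -> counters=[3,2,1,3,1,2,1,2]
Step 4: insert f at [2, 4, 5, 6, 7] -> counters=[3,2,2,3,2,3,2,3]
Step 5: insert ka at [0, 1, 3, 6, 7] -> counters=[4,3,2,4,2,3,3,4]
Step 6: insert s at [1, 3, 5, 6, 7] -> counters=[4,4,2,5,2,4,4,5]
Query zb: check counters[0]=4 counters[2]=2 counters[3]=5 counters[5]=4 counters[6]=4 -> maybe

Answer: maybe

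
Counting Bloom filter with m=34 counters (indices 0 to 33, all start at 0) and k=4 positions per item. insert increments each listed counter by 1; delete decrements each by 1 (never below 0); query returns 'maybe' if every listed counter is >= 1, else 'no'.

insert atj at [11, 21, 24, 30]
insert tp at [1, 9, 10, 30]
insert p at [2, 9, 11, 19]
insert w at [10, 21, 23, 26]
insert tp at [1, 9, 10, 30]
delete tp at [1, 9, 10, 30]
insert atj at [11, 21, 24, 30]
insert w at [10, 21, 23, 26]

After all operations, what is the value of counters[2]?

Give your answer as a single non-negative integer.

Answer: 1

Derivation:
Step 1: insert atj at [11, 21, 24, 30] -> counters=[0,0,0,0,0,0,0,0,0,0,0,1,0,0,0,0,0,0,0,0,0,1,0,0,1,0,0,0,0,0,1,0,0,0]
Step 2: insert tp at [1, 9, 10, 30] -> counters=[0,1,0,0,0,0,0,0,0,1,1,1,0,0,0,0,0,0,0,0,0,1,0,0,1,0,0,0,0,0,2,0,0,0]
Step 3: insert p at [2, 9, 11, 19] -> counters=[0,1,1,0,0,0,0,0,0,2,1,2,0,0,0,0,0,0,0,1,0,1,0,0,1,0,0,0,0,0,2,0,0,0]
Step 4: insert w at [10, 21, 23, 26] -> counters=[0,1,1,0,0,0,0,0,0,2,2,2,0,0,0,0,0,0,0,1,0,2,0,1,1,0,1,0,0,0,2,0,0,0]
Step 5: insert tp at [1, 9, 10, 30] -> counters=[0,2,1,0,0,0,0,0,0,3,3,2,0,0,0,0,0,0,0,1,0,2,0,1,1,0,1,0,0,0,3,0,0,0]
Step 6: delete tp at [1, 9, 10, 30] -> counters=[0,1,1,0,0,0,0,0,0,2,2,2,0,0,0,0,0,0,0,1,0,2,0,1,1,0,1,0,0,0,2,0,0,0]
Step 7: insert atj at [11, 21, 24, 30] -> counters=[0,1,1,0,0,0,0,0,0,2,2,3,0,0,0,0,0,0,0,1,0,3,0,1,2,0,1,0,0,0,3,0,0,0]
Step 8: insert w at [10, 21, 23, 26] -> counters=[0,1,1,0,0,0,0,0,0,2,3,3,0,0,0,0,0,0,0,1,0,4,0,2,2,0,2,0,0,0,3,0,0,0]
Final counters=[0,1,1,0,0,0,0,0,0,2,3,3,0,0,0,0,0,0,0,1,0,4,0,2,2,0,2,0,0,0,3,0,0,0] -> counters[2]=1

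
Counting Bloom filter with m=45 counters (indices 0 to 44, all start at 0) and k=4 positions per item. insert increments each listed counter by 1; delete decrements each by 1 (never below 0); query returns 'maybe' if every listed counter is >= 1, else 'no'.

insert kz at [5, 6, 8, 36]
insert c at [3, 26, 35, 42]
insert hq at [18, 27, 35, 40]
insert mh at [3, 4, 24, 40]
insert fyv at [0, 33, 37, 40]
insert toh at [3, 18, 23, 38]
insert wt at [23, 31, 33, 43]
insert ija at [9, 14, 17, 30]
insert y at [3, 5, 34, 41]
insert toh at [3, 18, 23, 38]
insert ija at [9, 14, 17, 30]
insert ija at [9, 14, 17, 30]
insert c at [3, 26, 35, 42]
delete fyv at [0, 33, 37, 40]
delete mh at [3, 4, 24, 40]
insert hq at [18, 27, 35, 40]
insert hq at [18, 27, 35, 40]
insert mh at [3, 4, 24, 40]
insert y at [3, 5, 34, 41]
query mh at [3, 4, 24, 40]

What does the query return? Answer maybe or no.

Step 1: insert kz at [5, 6, 8, 36] -> counters=[0,0,0,0,0,1,1,0,1,0,0,0,0,0,0,0,0,0,0,0,0,0,0,0,0,0,0,0,0,0,0,0,0,0,0,0,1,0,0,0,0,0,0,0,0]
Step 2: insert c at [3, 26, 35, 42] -> counters=[0,0,0,1,0,1,1,0,1,0,0,0,0,0,0,0,0,0,0,0,0,0,0,0,0,0,1,0,0,0,0,0,0,0,0,1,1,0,0,0,0,0,1,0,0]
Step 3: insert hq at [18, 27, 35, 40] -> counters=[0,0,0,1,0,1,1,0,1,0,0,0,0,0,0,0,0,0,1,0,0,0,0,0,0,0,1,1,0,0,0,0,0,0,0,2,1,0,0,0,1,0,1,0,0]
Step 4: insert mh at [3, 4, 24, 40] -> counters=[0,0,0,2,1,1,1,0,1,0,0,0,0,0,0,0,0,0,1,0,0,0,0,0,1,0,1,1,0,0,0,0,0,0,0,2,1,0,0,0,2,0,1,0,0]
Step 5: insert fyv at [0, 33, 37, 40] -> counters=[1,0,0,2,1,1,1,0,1,0,0,0,0,0,0,0,0,0,1,0,0,0,0,0,1,0,1,1,0,0,0,0,0,1,0,2,1,1,0,0,3,0,1,0,0]
Step 6: insert toh at [3, 18, 23, 38] -> counters=[1,0,0,3,1,1,1,0,1,0,0,0,0,0,0,0,0,0,2,0,0,0,0,1,1,0,1,1,0,0,0,0,0,1,0,2,1,1,1,0,3,0,1,0,0]
Step 7: insert wt at [23, 31, 33, 43] -> counters=[1,0,0,3,1,1,1,0,1,0,0,0,0,0,0,0,0,0,2,0,0,0,0,2,1,0,1,1,0,0,0,1,0,2,0,2,1,1,1,0,3,0,1,1,0]
Step 8: insert ija at [9, 14, 17, 30] -> counters=[1,0,0,3,1,1,1,0,1,1,0,0,0,0,1,0,0,1,2,0,0,0,0,2,1,0,1,1,0,0,1,1,0,2,0,2,1,1,1,0,3,0,1,1,0]
Step 9: insert y at [3, 5, 34, 41] -> counters=[1,0,0,4,1,2,1,0,1,1,0,0,0,0,1,0,0,1,2,0,0,0,0,2,1,0,1,1,0,0,1,1,0,2,1,2,1,1,1,0,3,1,1,1,0]
Step 10: insert toh at [3, 18, 23, 38] -> counters=[1,0,0,5,1,2,1,0,1,1,0,0,0,0,1,0,0,1,3,0,0,0,0,3,1,0,1,1,0,0,1,1,0,2,1,2,1,1,2,0,3,1,1,1,0]
Step 11: insert ija at [9, 14, 17, 30] -> counters=[1,0,0,5,1,2,1,0,1,2,0,0,0,0,2,0,0,2,3,0,0,0,0,3,1,0,1,1,0,0,2,1,0,2,1,2,1,1,2,0,3,1,1,1,0]
Step 12: insert ija at [9, 14, 17, 30] -> counters=[1,0,0,5,1,2,1,0,1,3,0,0,0,0,3,0,0,3,3,0,0,0,0,3,1,0,1,1,0,0,3,1,0,2,1,2,1,1,2,0,3,1,1,1,0]
Step 13: insert c at [3, 26, 35, 42] -> counters=[1,0,0,6,1,2,1,0,1,3,0,0,0,0,3,0,0,3,3,0,0,0,0,3,1,0,2,1,0,0,3,1,0,2,1,3,1,1,2,0,3,1,2,1,0]
Step 14: delete fyv at [0, 33, 37, 40] -> counters=[0,0,0,6,1,2,1,0,1,3,0,0,0,0,3,0,0,3,3,0,0,0,0,3,1,0,2,1,0,0,3,1,0,1,1,3,1,0,2,0,2,1,2,1,0]
Step 15: delete mh at [3, 4, 24, 40] -> counters=[0,0,0,5,0,2,1,0,1,3,0,0,0,0,3,0,0,3,3,0,0,0,0,3,0,0,2,1,0,0,3,1,0,1,1,3,1,0,2,0,1,1,2,1,0]
Step 16: insert hq at [18, 27, 35, 40] -> counters=[0,0,0,5,0,2,1,0,1,3,0,0,0,0,3,0,0,3,4,0,0,0,0,3,0,0,2,2,0,0,3,1,0,1,1,4,1,0,2,0,2,1,2,1,0]
Step 17: insert hq at [18, 27, 35, 40] -> counters=[0,0,0,5,0,2,1,0,1,3,0,0,0,0,3,0,0,3,5,0,0,0,0,3,0,0,2,3,0,0,3,1,0,1,1,5,1,0,2,0,3,1,2,1,0]
Step 18: insert mh at [3, 4, 24, 40] -> counters=[0,0,0,6,1,2,1,0,1,3,0,0,0,0,3,0,0,3,5,0,0,0,0,3,1,0,2,3,0,0,3,1,0,1,1,5,1,0,2,0,4,1,2,1,0]
Step 19: insert y at [3, 5, 34, 41] -> counters=[0,0,0,7,1,3,1,0,1,3,0,0,0,0,3,0,0,3,5,0,0,0,0,3,1,0,2,3,0,0,3,1,0,1,2,5,1,0,2,0,4,2,2,1,0]
Query mh: check counters[3]=7 counters[4]=1 counters[24]=1 counters[40]=4 -> maybe

Answer: maybe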